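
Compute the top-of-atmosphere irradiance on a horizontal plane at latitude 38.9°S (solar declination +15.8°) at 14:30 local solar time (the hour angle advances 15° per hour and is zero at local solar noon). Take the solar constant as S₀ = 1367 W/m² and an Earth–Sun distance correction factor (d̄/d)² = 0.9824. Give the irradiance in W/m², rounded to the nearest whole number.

568 W/m²

Hour angle H = 15° × (14.5 − 12) = 37.50°.
cos θ_z = sin(-38.9°) sin(15.8°) + cos(-38.9°) cos(15.8°) cos(37.50°) = -0.1710 + 0.5941 = 0.4231.
Top-of-atmosphere irradiance = S₀ (d̄/d)² cos θ_z = 1367 × 0.9824 × 0.4231 = 568.20 W/m².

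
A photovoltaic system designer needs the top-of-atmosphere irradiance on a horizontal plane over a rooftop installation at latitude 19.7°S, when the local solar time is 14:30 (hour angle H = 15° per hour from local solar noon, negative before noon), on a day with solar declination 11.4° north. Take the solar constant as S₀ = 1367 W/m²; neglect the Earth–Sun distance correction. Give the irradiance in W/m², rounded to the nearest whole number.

Hour angle H = 15° × (14.5 − 12) = 37.50°.
With φ = -19.7°, δ = 11.4°, H = 37.50°: sin φ sin δ = -0.0666, cos φ cos δ cos H = 0.7322, so cos θ_z = 0.6656.
Top-of-atmosphere irradiance = S₀ cos θ_z = 1367 × 0.6656 = 909.88 W/m².

910 W/m²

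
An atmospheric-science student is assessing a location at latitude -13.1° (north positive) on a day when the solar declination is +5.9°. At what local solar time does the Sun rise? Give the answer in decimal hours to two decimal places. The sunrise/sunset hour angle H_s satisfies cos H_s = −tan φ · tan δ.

6.09 h

The sunset hour angle satisfies cos H_s = −tan φ tan δ = 0.0240, giving H_s = 88.62°.
Sunrise is at 12 − H_s/15 = 12 − 5.908 = 6.092 h local solar time.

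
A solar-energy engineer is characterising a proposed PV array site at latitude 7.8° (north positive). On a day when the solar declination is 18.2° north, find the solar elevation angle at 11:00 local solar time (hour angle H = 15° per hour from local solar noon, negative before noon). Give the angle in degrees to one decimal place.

72.1°

Hour angle H = 15° × (11 − 12) = -15.00°.
With φ = 7.8°, δ = 18.2°, H = -15.00°: sin φ sin δ = 0.0424, cos φ cos δ cos H = 0.9091, so cos θ_z = 0.9515.
θ_z = arccos(0.9515) = 17.92°, so the elevation is 90° − 17.92° = 72.08°.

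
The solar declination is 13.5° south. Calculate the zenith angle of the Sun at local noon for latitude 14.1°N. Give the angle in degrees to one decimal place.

At local solar noon the hour angle is zero, so the zenith angle is |φ − δ| = |14.1° − (-13.5°)| = 27.6°.

27.6°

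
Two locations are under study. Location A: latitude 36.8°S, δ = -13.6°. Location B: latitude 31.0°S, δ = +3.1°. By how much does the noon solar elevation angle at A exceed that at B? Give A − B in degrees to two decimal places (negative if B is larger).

+10.90°

A: 90° − |-36.8 − (-13.6)| = 66.80°.
B: 90° − |-31.0 − (3.1)| = 55.90°.
A − B = 66.80 − 55.90 = 10.90°.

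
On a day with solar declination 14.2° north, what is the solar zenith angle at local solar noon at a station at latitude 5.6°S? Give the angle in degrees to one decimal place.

19.8°

At local solar noon the hour angle is zero, so the zenith angle is |φ − δ| = |-5.6° − (14.2°)| = 19.8°.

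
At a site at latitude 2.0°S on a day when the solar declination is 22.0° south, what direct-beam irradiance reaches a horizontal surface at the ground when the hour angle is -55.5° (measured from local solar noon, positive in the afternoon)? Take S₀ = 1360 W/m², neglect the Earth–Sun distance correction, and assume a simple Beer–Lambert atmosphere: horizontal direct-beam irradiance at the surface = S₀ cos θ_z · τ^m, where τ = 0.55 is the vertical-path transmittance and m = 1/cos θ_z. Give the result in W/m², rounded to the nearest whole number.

241 W/m²

With φ = -2.0°, δ = -22.0°, H = -55.50°: sin φ sin δ = 0.0131, cos φ cos δ cos H = 0.5248, so cos θ_z = 0.5379.
Air mass m = 1/cos θ_z = 1/0.5379 = 1.859; τ^m = 0.55^1.859 = 0.3291.
Surface direct beam = 1360 × 0.5379 × 0.3291 = 240.75 W/m².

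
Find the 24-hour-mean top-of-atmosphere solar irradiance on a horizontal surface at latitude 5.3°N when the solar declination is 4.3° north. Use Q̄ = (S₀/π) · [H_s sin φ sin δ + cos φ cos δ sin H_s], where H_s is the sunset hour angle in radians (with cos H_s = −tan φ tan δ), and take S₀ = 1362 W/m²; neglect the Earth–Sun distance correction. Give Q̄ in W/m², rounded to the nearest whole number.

−tan φ tan δ = −(0.0928)(0.0752) = -0.0070; H_s = arccos(-0.0070) = 90.40°. In radians, H_s = 1.5778.
H_s sin φ sin δ = 1.5778 × 0.0924 × 0.0750 = 0.0109.
cos φ cos δ sin H_s = 0.9957 × 0.9972 × 1.0000 = 0.9929.
Q̄ = (1362/π) × (0.0109 + 0.9929) = 433.54 × 1.0038 = 435.19 W/m².

435 W/m²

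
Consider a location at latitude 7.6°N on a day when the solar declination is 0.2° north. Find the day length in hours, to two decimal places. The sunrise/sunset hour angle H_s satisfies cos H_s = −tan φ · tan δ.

The sunset hour angle satisfies cos H_s = −tan φ tan δ = -0.0005, giving H_s = 90.03°.
Day length = 2 H_s / 15° h⁻¹ = 180.06° / 15 = 12.004 h.

12.00 hours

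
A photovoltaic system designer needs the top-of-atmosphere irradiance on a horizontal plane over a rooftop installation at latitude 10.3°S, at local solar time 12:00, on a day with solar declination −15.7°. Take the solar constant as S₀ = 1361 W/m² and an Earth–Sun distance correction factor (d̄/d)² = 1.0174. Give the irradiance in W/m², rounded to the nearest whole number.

1379 W/m²

Hour angle H = 15° × (12 − 12) = 0.00°.
cos θ_z = sin(-10.3°) sin(-15.7°) + cos(-10.3°) cos(-15.7°) cos(0.00°) = 0.0484 + 0.9472 = 0.9956.
Top-of-atmosphere irradiance = S₀ (d̄/d)² cos θ_z = 1361 × 1.0174 × 0.9956 = 1378.59 W/m².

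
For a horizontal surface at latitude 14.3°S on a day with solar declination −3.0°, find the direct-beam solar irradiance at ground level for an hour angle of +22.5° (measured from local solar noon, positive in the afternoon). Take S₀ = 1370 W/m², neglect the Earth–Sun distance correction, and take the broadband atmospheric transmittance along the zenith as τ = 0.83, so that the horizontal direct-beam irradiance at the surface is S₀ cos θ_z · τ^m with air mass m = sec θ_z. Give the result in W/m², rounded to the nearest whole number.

cos θ_z = sin(-14.3°) sin(-3.0°) + cos(-14.3°) cos(-3.0°) cos(22.50°) = 0.0129 + 0.8940 = 0.9069.
Air mass m = 1/cos θ_z = 1/0.9069 = 1.103; τ^m = 0.83^1.103 = 0.8142.
Surface direct beam = 1370 × 0.9069 × 0.8142 = 1011.61 W/m².

1012 W/m²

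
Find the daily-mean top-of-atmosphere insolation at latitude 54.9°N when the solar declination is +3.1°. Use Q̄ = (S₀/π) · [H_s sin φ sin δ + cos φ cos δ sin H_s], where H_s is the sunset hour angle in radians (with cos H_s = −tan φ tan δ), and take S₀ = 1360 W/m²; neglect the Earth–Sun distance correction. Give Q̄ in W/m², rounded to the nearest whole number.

cos H_s = −tan(54.9°) · tan(3.1°) = -0.0771, so H_s = arccos(-0.0771) = 94.42°. In radians, H_s = 1.6479.
H_s sin φ sin δ = 1.6479 × 0.8181 × 0.0541 = 0.0729.
cos φ cos δ sin H_s = 0.5750 × 0.9985 × 0.9970 = 0.5724.
Q̄ = (1360/π) × (0.0729 + 0.5724) = 432.90 × 0.6453 = 279.35 W/m².

279 W/m²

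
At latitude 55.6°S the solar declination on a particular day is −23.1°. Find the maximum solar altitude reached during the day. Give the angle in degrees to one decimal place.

At local solar noon the hour angle is zero, so the elevation is 90° − |φ − δ| = 90° − |-55.6° − (-23.1°)| = 90° − 32.5° = 57.5°.

57.5°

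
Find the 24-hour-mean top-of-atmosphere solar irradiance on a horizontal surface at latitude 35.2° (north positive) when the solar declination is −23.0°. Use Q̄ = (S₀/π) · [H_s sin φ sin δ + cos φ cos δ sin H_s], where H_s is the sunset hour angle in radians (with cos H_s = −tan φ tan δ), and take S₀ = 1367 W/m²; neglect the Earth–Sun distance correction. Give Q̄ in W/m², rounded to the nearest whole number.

188 W/m²

cos H_s = −tan(35.2°) · tan(-23.0°) = 0.2994, so H_s = arccos(0.2994) = 72.58°. In radians, H_s = 1.2668.
H_s sin φ sin δ = 1.2668 × 0.5764 × -0.3907 = -0.2853.
cos φ cos δ sin H_s = 0.8171 × 0.9205 × 0.9541 = 0.7176.
Q̄ = (1367/π) × (-0.2853 + 0.7176) = 435.13 × 0.4323 = 188.11 W/m².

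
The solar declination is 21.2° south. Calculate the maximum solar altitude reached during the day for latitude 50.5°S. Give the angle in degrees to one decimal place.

At local solar noon the hour angle is zero, so the elevation is 90° − |φ − δ| = 90° − |-50.5° − (-21.2°)| = 90° − 29.3° = 60.7°.

60.7°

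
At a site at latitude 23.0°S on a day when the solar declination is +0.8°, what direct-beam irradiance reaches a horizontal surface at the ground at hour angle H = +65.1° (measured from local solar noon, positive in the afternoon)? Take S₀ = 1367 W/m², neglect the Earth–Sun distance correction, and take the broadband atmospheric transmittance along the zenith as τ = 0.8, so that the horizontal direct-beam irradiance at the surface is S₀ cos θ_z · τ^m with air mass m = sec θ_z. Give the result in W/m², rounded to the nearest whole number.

With φ = -23.0°, δ = 0.8°, H = 65.10°: sin φ sin δ = -0.0055, cos φ cos δ cos H = 0.3875, so cos θ_z = 0.3820.
Air mass m = 1/cos θ_z = 1/0.3820 = 2.618; τ^m = 0.8^2.618 = 0.5576.
Surface direct beam = 1367 × 0.3820 × 0.5576 = 291.18 W/m².

291 W/m²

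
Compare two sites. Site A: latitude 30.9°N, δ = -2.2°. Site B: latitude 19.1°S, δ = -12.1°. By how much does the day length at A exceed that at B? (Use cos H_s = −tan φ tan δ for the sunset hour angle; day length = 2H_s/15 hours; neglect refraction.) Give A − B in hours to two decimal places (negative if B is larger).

A: H_s = arccos(−tan 30.9° · tan -2.2°) = 88.68°, so 2H_s/15 = 11.8240 h.
B: H_s = arccos(−tan -19.1° · tan -12.1°) = 94.26°, so 2H_s/15 = 12.5680 h.
A − B = 11.8240 − 12.5680 = -0.7440 h.

-0.74 h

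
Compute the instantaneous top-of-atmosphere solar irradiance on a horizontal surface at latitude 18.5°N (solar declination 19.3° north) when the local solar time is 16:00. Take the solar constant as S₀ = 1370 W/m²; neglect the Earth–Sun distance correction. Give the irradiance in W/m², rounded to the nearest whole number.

757 W/m²

Hour angle H = 15° × (16 − 12) = 60.00°.
With φ = 18.5°, δ = 19.3°, H = 60.00°: sin φ sin δ = 0.1049, cos φ cos δ cos H = 0.4475, so cos θ_z = 0.5524.
Top-of-atmosphere irradiance = S₀ cos θ_z = 1370 × 0.5524 = 756.79 W/m².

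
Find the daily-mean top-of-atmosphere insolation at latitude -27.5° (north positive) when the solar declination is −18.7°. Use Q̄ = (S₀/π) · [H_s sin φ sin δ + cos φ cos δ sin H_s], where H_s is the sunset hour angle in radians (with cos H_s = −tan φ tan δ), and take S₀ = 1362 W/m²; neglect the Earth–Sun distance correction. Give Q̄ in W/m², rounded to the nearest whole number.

The sunset hour angle satisfies cos H_s = −tan φ tan δ = -0.1762, giving H_s = 100.15°. In radians, H_s = 1.7479.
H_s sin φ sin δ = 1.7479 × -0.4617 × -0.3206 = 0.2587.
cos φ cos δ sin H_s = 0.8870 × 0.9472 × 0.9844 = 0.8271.
Q̄ = (1362/π) × (0.2587 + 0.8271) = 433.54 × 1.0858 = 470.74 W/m².

471 W/m²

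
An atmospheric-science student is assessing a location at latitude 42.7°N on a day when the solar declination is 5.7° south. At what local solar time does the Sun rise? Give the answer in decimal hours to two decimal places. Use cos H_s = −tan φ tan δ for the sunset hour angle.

6.35 h

cos H_s = −tan(42.7°) · tan(-5.7°) = 0.0921, so H_s = arccos(0.0921) = 84.72°.
Sunrise is at 12 − H_s/15 = 12 − 5.648 = 6.352 h local solar time.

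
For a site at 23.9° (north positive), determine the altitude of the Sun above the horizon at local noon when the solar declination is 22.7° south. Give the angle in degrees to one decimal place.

At local solar noon the hour angle is zero, so the elevation is 90° − |φ − δ| = 90° − |23.9° − (-22.7°)| = 90° − 46.6° = 43.4°.

43.4°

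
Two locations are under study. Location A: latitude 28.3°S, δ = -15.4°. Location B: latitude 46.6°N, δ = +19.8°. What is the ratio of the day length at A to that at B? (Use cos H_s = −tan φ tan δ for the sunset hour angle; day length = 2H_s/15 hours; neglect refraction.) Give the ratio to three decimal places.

0.877

A: H_s = arccos(−tan -28.3° · tan -15.4°) = 98.53°, so 2H_s/15 = 13.1373 h.
B: H_s = arccos(−tan 46.6° · tan 19.8°) = 112.38°, so 2H_s/15 = 14.9840 h.
Ratio A/B = 13.1373 / 14.9840 = 0.8768.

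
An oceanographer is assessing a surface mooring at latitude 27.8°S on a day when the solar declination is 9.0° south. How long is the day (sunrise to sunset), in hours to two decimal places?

The sunset hour angle satisfies cos H_s = −tan φ tan δ = -0.0835, giving H_s = 94.79°.
Day length = 2 H_s / 15° h⁻¹ = 189.58° / 15 = 12.639 h.

12.64 hours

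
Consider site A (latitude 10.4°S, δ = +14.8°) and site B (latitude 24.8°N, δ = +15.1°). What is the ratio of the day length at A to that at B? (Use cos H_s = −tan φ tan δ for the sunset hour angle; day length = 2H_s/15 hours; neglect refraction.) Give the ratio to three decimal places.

A: H_s = arccos(−tan -10.4° · tan 14.8°) = 87.22°, so 2H_s/15 = 11.6293 h.
B: H_s = arccos(−tan 24.8° · tan 15.1°) = 97.16°, so 2H_s/15 = 12.9547 h.
Ratio A/B = 11.6293 / 12.9547 = 0.8977.

0.898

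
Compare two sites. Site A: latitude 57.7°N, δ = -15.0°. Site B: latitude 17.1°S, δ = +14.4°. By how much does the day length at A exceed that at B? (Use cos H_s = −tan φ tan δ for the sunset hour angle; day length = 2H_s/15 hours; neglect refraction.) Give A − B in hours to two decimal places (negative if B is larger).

A: H_s = arccos(−tan 57.7° · tan -15.0°) = 64.92°, so 2H_s/15 = 8.6560 h.
B: H_s = arccos(−tan -17.1° · tan 14.4°) = 85.47°, so 2H_s/15 = 11.3960 h.
A − B = 8.6560 − 11.3960 = -2.7400 h.

-2.74 h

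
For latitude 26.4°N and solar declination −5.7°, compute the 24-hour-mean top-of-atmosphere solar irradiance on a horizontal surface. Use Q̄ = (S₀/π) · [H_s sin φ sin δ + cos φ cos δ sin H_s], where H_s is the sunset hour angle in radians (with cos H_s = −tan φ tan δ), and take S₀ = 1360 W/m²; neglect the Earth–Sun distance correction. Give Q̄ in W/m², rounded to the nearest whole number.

356 W/m²

cos H_s = −tan(26.4°) · tan(-5.7°) = 0.0495, so H_s = arccos(0.0495) = 87.16°. In radians, H_s = 1.5212.
H_s sin φ sin δ = 1.5212 × 0.4446 × -0.0993 = -0.0672.
cos φ cos δ sin H_s = 0.8957 × 0.9951 × 0.9988 = 0.8902.
Q̄ = (1360/π) × (-0.0672 + 0.8902) = 432.90 × 0.8230 = 356.28 W/m².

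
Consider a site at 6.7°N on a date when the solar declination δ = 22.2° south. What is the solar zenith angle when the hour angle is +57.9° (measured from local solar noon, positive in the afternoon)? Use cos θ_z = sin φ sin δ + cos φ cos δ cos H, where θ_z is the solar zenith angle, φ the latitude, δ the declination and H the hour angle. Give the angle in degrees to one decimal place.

63.6°

With φ = 6.7°, δ = -22.2°, H = 57.90°: sin φ sin δ = -0.0441, cos φ cos δ cos H = 0.4886, so cos θ_z = 0.4445.
θ_z = arccos(0.4445) = 63.61°.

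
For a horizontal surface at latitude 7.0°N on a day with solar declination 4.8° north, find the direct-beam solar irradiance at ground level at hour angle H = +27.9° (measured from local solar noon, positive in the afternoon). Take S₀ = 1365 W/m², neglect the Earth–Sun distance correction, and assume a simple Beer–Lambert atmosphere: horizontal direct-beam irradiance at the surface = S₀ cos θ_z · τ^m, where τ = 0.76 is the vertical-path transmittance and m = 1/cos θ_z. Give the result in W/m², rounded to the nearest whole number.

885 W/m²

With φ = 7.0°, δ = 4.8°, H = 27.90°: sin φ sin δ = 0.0102, cos φ cos δ cos H = 0.8741, so cos θ_z = 0.8843.
Air mass m = 1/cos θ_z = 1/0.8843 = 1.131; τ^m = 0.76^1.131 = 0.7332.
Surface direct beam = 1365 × 0.8843 × 0.7332 = 885.02 W/m².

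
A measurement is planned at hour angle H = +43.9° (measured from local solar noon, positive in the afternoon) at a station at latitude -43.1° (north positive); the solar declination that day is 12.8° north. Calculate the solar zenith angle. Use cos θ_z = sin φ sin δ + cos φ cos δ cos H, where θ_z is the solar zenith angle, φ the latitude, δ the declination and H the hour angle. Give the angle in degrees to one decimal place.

68.8°

With φ = -43.1°, δ = 12.8°, H = 43.90°: sin φ sin δ = -0.1514, cos φ cos δ cos H = 0.5130, so cos θ_z = 0.3616.
θ_z = arccos(0.3616) = 68.80°.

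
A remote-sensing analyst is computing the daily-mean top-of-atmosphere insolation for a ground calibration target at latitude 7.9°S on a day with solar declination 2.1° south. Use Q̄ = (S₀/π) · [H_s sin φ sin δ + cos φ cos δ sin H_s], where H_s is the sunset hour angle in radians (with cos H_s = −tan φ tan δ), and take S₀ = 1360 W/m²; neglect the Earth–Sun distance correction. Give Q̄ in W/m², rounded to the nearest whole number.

432 W/m²

cos H_s = −tan(-7.9°) · tan(-2.1°) = -0.0051, so H_s = arccos(-0.0051) = 90.29°. In radians, H_s = 1.5759.
H_s sin φ sin δ = 1.5759 × -0.1374 × -0.0366 = 0.0079.
cos φ cos δ sin H_s = 0.9905 × 0.9993 × 1.0000 = 0.9898.
Q̄ = (1360/π) × (0.0079 + 0.9898) = 432.90 × 0.9977 = 431.90 W/m².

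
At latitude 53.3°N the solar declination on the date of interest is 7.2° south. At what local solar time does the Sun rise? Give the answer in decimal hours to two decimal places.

cos H_s = −tan(53.3°) · tan(-7.2°) = 0.1695, so H_s = arccos(0.1695) = 80.24°.
Sunrise is at 12 − H_s/15 = 12 − 5.349 = 6.651 h local solar time.

6.65 h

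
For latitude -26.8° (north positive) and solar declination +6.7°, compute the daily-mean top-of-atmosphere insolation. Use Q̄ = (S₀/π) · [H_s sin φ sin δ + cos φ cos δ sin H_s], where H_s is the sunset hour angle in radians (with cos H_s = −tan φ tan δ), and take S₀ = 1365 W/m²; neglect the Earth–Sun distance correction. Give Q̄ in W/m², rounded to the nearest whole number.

350 W/m²

cos H_s = −tan(-26.8°) · tan(6.7°) = 0.0593, so H_s = arccos(0.0593) = 86.60°. In radians, H_s = 1.5115.
H_s sin φ sin δ = 1.5115 × -0.4509 × 0.1167 = -0.0795.
cos φ cos δ sin H_s = 0.8926 × 0.9932 × 0.9982 = 0.8849.
Q̄ = (1365/π) × (-0.0795 + 0.8849) = 434.49 × 0.8054 = 349.94 W/m².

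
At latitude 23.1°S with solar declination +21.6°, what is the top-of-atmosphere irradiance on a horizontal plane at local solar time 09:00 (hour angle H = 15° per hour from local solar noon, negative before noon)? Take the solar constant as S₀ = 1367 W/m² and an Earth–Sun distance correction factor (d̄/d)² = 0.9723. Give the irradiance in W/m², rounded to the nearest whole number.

Hour angle H = 15° × (9 − 12) = -45.00°.
cos θ_z = sin(-23.1°) sin(21.6°) + cos(-23.1°) cos(21.6°) cos(-45.00°) = -0.1444 + 0.6047 = 0.4603.
Top-of-atmosphere irradiance = S₀ (d̄/d)² cos θ_z = 1367 × 0.9723 × 0.4603 = 611.80 W/m².

612 W/m²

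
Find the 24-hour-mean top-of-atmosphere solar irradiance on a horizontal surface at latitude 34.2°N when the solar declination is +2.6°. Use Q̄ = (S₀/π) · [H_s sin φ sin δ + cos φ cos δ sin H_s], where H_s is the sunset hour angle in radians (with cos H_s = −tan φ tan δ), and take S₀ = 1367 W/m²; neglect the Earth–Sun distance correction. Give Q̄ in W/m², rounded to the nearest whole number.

−tan φ tan δ = −(0.6796)(0.0454) = -0.0309; H_s = arccos(-0.0309) = 91.77°. In radians, H_s = 1.6017.
H_s sin φ sin δ = 1.6017 × 0.5621 × 0.0454 = 0.0409.
cos φ cos δ sin H_s = 0.8271 × 0.9990 × 0.9995 = 0.8259.
Q̄ = (1367/π) × (0.0409 + 0.8259) = 435.13 × 0.8668 = 377.17 W/m².

377 W/m²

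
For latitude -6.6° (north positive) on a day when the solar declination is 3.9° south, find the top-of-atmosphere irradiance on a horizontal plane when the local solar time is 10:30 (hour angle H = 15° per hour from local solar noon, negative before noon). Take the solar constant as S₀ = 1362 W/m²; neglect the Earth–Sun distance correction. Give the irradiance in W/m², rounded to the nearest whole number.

Hour angle H = 15° × (10.5 − 12) = -22.50°.
With φ = -6.6°, δ = -3.9°, H = -22.50°: sin φ sin δ = 0.0078, cos φ cos δ cos H = 0.9156, so cos θ_z = 0.9234.
Top-of-atmosphere irradiance = S₀ cos θ_z = 1362 × 0.9234 = 1257.67 W/m².

1258 W/m²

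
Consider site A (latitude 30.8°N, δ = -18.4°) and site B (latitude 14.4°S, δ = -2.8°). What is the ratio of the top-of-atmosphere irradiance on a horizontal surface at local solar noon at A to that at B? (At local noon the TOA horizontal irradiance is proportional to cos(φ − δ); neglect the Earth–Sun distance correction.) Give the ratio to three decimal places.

0.667

A: cos θ_z = cos(30.8° − (-18.4°)) = 0.6534.
B: cos θ_z = cos(-14.4° − (-2.8°)) = 0.9796.
Ratio A/B = 0.6534 / 0.9796 = 0.6670.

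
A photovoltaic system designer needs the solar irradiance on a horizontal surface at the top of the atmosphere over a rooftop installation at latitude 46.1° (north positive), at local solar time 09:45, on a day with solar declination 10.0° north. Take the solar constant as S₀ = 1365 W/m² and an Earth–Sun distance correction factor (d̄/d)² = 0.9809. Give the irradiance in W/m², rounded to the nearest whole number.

Hour angle H = 15° × (9.75 − 12) = -33.75°.
cos θ_z = sin φ sin δ + cos φ cos δ cos H = (0.7206)(0.1736) + (0.6934)(0.9848)(0.8315) = 0.6929.
Top-of-atmosphere irradiance = S₀ (d̄/d)² cos θ_z = 1365 × 0.9809 × 0.6929 = 927.74 W/m².

928 W/m²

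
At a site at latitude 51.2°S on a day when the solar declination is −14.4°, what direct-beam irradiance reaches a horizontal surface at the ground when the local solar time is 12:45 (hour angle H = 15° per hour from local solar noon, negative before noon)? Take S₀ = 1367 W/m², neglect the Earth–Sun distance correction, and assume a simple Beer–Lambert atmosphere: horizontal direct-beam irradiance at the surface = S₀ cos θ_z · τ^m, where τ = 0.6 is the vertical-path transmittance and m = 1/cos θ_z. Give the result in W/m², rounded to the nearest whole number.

565 W/m²

Hour angle H = 15° × (12.75 − 12) = 11.25°.
cos θ_z = sin(-51.2°) sin(-14.4°) + cos(-51.2°) cos(-14.4°) cos(11.25°) = 0.1938 + 0.5953 = 0.7891.
Air mass m = 1/cos θ_z = 1/0.7891 = 1.267; τ^m = 0.6^1.267 = 0.5235.
Surface direct beam = 1367 × 0.7891 × 0.5235 = 564.70 W/m².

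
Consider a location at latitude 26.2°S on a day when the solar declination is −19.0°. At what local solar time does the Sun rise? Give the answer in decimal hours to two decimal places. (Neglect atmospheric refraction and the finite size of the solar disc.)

−tan φ tan δ = −(-0.4921)(-0.3443) = -0.1694; H_s = arccos(-0.1694) = 99.75°.
Sunrise is at 12 − H_s/15 = 12 − 6.650 = 5.350 h local solar time.

5.35 h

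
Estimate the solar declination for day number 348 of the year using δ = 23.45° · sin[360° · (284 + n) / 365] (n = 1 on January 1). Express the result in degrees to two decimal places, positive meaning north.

-23.29°

360 × (284 + 348) / 365 = 623.342°; sin(623.342°) = -0.9933.
δ = 23.45 × -0.9933 = -23.293° ≈ -23.29°.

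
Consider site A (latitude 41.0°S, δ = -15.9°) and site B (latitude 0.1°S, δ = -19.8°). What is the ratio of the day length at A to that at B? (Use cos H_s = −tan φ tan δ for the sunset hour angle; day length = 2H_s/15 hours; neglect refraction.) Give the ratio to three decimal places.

A: H_s = arccos(−tan -41.0° · tan -15.9°) = 104.34°, so 2H_s/15 = 13.9120 h.
B: H_s = arccos(−tan -0.1° · tan -19.8°) = 90.04°, so 2H_s/15 = 12.0053 h.
Ratio A/B = 13.9120 / 12.0053 = 1.1588.

1.159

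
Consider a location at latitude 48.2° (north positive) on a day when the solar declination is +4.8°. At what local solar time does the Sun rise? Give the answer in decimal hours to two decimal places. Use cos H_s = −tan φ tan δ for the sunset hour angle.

cos H_s = −tan(48.2°) · tan(4.8°) = -0.0939, so H_s = arccos(-0.0939) = 95.39°.
Sunrise is at 12 − H_s/15 = 12 − 6.359 = 5.641 h local solar time.

5.64 h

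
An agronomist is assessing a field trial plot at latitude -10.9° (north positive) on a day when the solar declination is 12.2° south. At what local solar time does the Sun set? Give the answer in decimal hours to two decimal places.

18.16 h

cos H_s = −tan(-10.9°) · tan(-12.2°) = -0.0416, so H_s = arccos(-0.0416) = 92.38°.
Sunset is at 12 + H_s/15 = 12 + 6.159 = 18.159 h local solar time.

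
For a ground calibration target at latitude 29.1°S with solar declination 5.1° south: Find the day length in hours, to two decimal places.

−tan φ tan δ = −(-0.5566)(-0.0892) = -0.0496; H_s = arccos(-0.0496) = 92.84°.
Day length = 2 H_s / 15° h⁻¹ = 185.68° / 15 = 12.379 h.

12.38 hours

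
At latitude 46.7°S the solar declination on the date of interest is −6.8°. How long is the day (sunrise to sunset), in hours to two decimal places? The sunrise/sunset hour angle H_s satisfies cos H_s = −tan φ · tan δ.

The sunset hour angle satisfies cos H_s = −tan φ tan δ = -0.1265, giving H_s = 97.27°.
Day length = 2 H_s / 15° h⁻¹ = 194.54° / 15 = 12.969 h.

12.97 hours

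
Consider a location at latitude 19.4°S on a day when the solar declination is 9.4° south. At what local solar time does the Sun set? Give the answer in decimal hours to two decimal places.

The sunset hour angle satisfies cos H_s = −tan φ tan δ = -0.0583, giving H_s = 93.34°.
Sunset is at 12 + H_s/15 = 12 + 6.223 = 18.223 h local solar time.

18.22 h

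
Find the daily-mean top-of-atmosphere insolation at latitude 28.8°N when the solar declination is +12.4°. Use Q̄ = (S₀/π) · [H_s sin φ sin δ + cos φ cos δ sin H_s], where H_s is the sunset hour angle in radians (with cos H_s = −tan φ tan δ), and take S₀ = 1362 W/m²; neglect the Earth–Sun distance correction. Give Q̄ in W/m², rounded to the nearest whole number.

cos H_s = −tan(28.8°) · tan(12.4°) = -0.1209, so H_s = arccos(-0.1209) = 96.94°. In radians, H_s = 1.6919.
H_s sin φ sin δ = 1.6919 × 0.4818 × 0.2147 = 0.1750.
cos φ cos δ sin H_s = 0.8763 × 0.9767 × 0.9927 = 0.8496.
Q̄ = (1362/π) × (0.1750 + 0.8496) = 433.54 × 1.0246 = 444.21 W/m².

444 W/m²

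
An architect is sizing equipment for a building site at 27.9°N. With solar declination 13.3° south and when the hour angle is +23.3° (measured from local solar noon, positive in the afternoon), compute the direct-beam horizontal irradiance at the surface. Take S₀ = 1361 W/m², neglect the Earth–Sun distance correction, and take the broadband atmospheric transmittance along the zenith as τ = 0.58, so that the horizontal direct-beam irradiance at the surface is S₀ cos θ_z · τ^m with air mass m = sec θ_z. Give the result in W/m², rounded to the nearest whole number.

cos θ_z = sin(27.9°) sin(-13.3°) + cos(27.9°) cos(-13.3°) cos(23.30°) = -0.1076 + 0.7899 = 0.6823.
Air mass m = 1/cos θ_z = 1/0.6823 = 1.466; τ^m = 0.58^1.466 = 0.4500.
Surface direct beam = 1361 × 0.6823 × 0.4500 = 417.87 W/m².

418 W/m²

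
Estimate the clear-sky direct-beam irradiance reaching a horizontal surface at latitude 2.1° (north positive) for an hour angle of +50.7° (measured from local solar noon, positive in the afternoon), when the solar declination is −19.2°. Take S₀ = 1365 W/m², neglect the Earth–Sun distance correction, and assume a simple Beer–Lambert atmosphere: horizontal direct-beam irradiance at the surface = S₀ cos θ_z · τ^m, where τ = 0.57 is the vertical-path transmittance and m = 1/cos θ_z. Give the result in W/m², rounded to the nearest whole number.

With φ = 2.1°, δ = -19.2°, H = 50.70°: sin φ sin δ = -0.0121, cos φ cos δ cos H = 0.5977, so cos θ_z = 0.5856.
Air mass m = 1/cos θ_z = 1/0.5856 = 1.708; τ^m = 0.57^1.708 = 0.3829.
Surface direct beam = 1365 × 0.5856 × 0.3829 = 306.07 W/m².

306 W/m²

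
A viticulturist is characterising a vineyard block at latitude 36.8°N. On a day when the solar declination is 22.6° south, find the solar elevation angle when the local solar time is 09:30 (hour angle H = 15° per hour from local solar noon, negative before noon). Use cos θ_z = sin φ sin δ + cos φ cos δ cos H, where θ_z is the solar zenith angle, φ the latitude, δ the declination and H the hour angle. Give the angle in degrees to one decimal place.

Hour angle H = 15° × (9.5 − 12) = -37.50°.
With φ = 36.8°, δ = -22.6°, H = -37.50°: sin φ sin δ = -0.2302, cos φ cos δ cos H = 0.5865, so cos θ_z = 0.3563.
θ_z = arccos(0.3563) = 69.13°, so the elevation is 90° − 69.13° = 20.87°.

20.9°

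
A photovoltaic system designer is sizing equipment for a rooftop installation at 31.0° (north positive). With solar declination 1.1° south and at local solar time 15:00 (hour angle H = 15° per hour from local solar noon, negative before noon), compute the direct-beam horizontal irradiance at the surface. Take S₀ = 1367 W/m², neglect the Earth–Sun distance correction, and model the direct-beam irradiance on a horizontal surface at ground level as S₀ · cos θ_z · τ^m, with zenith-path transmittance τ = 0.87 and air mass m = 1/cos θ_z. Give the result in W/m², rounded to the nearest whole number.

Hour angle H = 15° × (15 − 12) = 45.00°.
cos θ_z = sin(31.0°) sin(-1.1°) + cos(31.0°) cos(-1.1°) cos(45.00°) = -0.0099 + 0.6060 = 0.5961.
Air mass m = 1/cos θ_z = 1/0.5961 = 1.678; τ^m = 0.87^1.678 = 0.7916.
Surface direct beam = 1367 × 0.5961 × 0.7916 = 645.05 W/m².

645 W/m²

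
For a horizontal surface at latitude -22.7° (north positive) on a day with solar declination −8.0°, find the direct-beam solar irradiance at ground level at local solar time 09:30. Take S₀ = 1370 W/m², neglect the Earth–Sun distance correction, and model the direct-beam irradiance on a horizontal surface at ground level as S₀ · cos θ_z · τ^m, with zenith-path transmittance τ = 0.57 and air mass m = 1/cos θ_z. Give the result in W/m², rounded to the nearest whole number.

518 W/m²

Hour angle H = 15° × (9.5 − 12) = -37.50°.
cos θ_z = sin φ sin δ + cos φ cos δ cos H = (-0.3859)(-0.1392) + (0.9225)(0.9903)(0.7934) = 0.7785.
Air mass m = 1/cos θ_z = 1/0.7785 = 1.285; τ^m = 0.57^1.285 = 0.4856.
Surface direct beam = 1370 × 0.7785 × 0.4856 = 517.91 W/m².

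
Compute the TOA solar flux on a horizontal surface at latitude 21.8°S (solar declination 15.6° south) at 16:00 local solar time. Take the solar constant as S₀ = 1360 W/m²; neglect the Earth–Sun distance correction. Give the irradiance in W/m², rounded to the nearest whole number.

744 W/m²

Hour angle H = 15° × (16 − 12) = 60.00°.
With φ = -21.8°, δ = -15.6°, H = 60.00°: sin φ sin δ = 0.0999, cos φ cos δ cos H = 0.4471, so cos θ_z = 0.5470.
Top-of-atmosphere irradiance = S₀ cos θ_z = 1360 × 0.5470 = 743.92 W/m².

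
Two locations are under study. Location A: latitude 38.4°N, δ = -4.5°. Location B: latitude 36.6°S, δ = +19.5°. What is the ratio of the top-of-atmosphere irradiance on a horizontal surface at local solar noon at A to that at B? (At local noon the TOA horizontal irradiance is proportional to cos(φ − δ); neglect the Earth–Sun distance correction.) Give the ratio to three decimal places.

A: cos θ_z = cos(38.4° − (-4.5°)) = 0.7325.
B: cos θ_z = cos(-36.6° − (19.5°)) = 0.5577.
Ratio A/B = 0.7325 / 0.5577 = 1.3134.

1.313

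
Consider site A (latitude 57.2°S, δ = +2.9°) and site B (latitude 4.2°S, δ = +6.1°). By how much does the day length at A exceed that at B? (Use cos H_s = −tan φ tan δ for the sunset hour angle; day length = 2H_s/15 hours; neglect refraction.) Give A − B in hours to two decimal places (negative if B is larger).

-0.54 h

A: H_s = arccos(−tan -57.2° · tan 2.9°) = 85.49°, so 2H_s/15 = 11.3987 h.
B: H_s = arccos(−tan -4.2° · tan 6.1°) = 89.55°, so 2H_s/15 = 11.9400 h.
A − B = 11.3987 − 11.9400 = -0.5413 h.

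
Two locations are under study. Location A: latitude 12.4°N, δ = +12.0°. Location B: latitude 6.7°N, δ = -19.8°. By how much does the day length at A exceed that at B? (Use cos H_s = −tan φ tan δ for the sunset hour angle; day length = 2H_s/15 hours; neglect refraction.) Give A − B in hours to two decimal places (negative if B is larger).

+0.68 h

A: H_s = arccos(−tan 12.4° · tan 12.0°) = 92.68°, so 2H_s/15 = 12.3573 h.
B: H_s = arccos(−tan 6.7° · tan -19.8°) = 87.58°, so 2H_s/15 = 11.6773 h.
A − B = 12.3573 − 11.6773 = 0.6800 h.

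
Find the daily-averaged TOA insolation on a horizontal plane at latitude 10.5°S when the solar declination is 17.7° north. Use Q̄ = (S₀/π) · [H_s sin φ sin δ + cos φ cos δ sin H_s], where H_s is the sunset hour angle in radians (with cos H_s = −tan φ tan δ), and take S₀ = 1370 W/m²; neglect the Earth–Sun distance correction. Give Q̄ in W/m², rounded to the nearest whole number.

371 W/m²

The sunset hour angle satisfies cos H_s = −tan φ tan δ = 0.0591, giving H_s = 86.61°. In radians, H_s = 1.5116.
H_s sin φ sin δ = 1.5116 × -0.1822 × 0.3040 = -0.0837.
cos φ cos δ sin H_s = 0.9833 × 0.9527 × 0.9982 = 0.9351.
Q̄ = (1370/π) × (-0.0837 + 0.9351) = 436.08 × 0.8514 = 371.28 W/m².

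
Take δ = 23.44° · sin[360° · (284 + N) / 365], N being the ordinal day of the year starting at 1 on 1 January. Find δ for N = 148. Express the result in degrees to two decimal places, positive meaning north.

+21.43°

360 × (284 + 148) / 365 = 426.082°; sin(426.082°) = 0.9141.
δ = 23.44 × 0.9141 = 21.427° ≈ +21.43°.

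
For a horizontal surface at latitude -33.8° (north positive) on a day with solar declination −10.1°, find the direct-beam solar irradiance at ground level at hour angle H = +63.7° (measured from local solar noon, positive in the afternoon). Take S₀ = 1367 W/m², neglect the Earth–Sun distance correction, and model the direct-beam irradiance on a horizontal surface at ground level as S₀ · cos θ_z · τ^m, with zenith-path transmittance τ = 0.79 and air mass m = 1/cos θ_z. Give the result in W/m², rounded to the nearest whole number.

377 W/m²

cos θ_z = sin(-33.8°) sin(-10.1°) + cos(-33.8°) cos(-10.1°) cos(63.70°) = 0.0976 + 0.3625 = 0.4601.
Air mass m = 1/cos θ_z = 1/0.4601 = 2.173; τ^m = 0.79^2.173 = 0.5992.
Surface direct beam = 1367 × 0.4601 × 0.5992 = 376.87 W/m².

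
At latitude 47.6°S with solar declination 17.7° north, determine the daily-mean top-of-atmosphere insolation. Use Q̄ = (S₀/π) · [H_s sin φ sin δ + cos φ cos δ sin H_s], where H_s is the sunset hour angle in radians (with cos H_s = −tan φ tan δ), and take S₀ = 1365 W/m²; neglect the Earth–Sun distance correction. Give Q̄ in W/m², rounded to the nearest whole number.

cos H_s = −tan(-47.6°) · tan(17.7°) = 0.3495, so H_s = arccos(0.3495) = 69.54°. In radians, H_s = 1.2137.
H_s sin φ sin δ = 1.2137 × -0.7385 × 0.3040 = -0.2725.
cos φ cos δ sin H_s = 0.6743 × 0.9527 × 0.9369 = 0.6019.
Q̄ = (1365/π) × (-0.2725 + 0.6019) = 434.49 × 0.3294 = 143.12 W/m².

143 W/m²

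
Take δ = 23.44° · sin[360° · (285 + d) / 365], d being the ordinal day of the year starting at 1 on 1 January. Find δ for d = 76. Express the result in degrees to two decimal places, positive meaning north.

360 × (285 + 76) / 365 = 356.055°; sin(356.055°) = -0.0688.
δ = 23.44 × -0.0688 = -1.613° ≈ -1.61°.

-1.61°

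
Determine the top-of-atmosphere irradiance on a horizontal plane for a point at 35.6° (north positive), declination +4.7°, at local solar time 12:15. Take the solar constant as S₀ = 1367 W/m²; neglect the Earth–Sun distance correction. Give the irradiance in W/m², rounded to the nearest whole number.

Hour angle H = 15° × (12.25 − 12) = 3.75°.
With φ = 35.6°, δ = 4.7°, H = 3.75°: sin φ sin δ = 0.0477, cos φ cos δ cos H = 0.8086, so cos θ_z = 0.8563.
Top-of-atmosphere irradiance = S₀ cos θ_z = 1367 × 0.8563 = 1170.56 W/m².

1171 W/m²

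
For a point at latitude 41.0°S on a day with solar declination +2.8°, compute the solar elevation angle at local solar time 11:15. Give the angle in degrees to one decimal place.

45.0°

Hour angle H = 15° × (11.25 − 12) = -11.25°.
With φ = -41.0°, δ = 2.8°, H = -11.25°: sin φ sin δ = -0.0320, cos φ cos δ cos H = 0.7393, so cos θ_z = 0.7073.
θ_z = arccos(0.7073) = 44.98°, so the elevation is 90° − 44.98° = 45.02°.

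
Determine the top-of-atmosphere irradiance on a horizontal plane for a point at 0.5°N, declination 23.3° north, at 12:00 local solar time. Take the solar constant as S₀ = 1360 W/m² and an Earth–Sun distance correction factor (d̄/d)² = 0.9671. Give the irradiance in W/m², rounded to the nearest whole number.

Hour angle H = 15° × (12 − 12) = 0.00°.
cos θ_z = sin φ sin δ + cos φ cos δ cos H = (0.0087)(0.3955) + (1.0000)(0.9184)(1.0000) = 0.9218.
Top-of-atmosphere irradiance = S₀ (d̄/d)² cos θ_z = 1360 × 0.9671 × 0.9218 = 1212.40 W/m².

1212 W/m²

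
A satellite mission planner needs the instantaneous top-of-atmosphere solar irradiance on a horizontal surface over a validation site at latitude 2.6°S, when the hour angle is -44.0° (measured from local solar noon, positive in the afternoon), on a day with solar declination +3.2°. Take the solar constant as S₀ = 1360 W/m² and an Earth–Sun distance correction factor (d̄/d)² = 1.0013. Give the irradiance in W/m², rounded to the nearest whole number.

cos θ_z = sin(-2.6°) sin(3.2°) + cos(-2.6°) cos(3.2°) cos(-44.00°) = -0.0025 + 0.7175 = 0.7150.
Top-of-atmosphere irradiance = S₀ (d̄/d)² cos θ_z = 1360 × 1.0013 × 0.7150 = 973.66 W/m².

974 W/m²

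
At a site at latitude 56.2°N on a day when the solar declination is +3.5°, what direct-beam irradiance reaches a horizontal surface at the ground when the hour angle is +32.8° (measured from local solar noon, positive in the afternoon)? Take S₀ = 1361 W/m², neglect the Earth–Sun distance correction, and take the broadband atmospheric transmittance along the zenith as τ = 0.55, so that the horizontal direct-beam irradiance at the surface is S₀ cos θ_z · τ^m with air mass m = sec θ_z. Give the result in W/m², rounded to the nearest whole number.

222 W/m²

cos θ_z = sin(56.2°) sin(3.5°) + cos(56.2°) cos(3.5°) cos(32.80°) = 0.0507 + 0.4667 = 0.5174.
Air mass m = 1/cos θ_z = 1/0.5174 = 1.933; τ^m = 0.55^1.933 = 0.3149.
Surface direct beam = 1361 × 0.5174 × 0.3149 = 221.75 W/m².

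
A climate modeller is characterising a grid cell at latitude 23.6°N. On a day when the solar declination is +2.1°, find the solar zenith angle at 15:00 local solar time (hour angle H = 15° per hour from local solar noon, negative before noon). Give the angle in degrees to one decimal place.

48.5°

Hour angle H = 15° × (15 − 12) = 45.00°.
cos θ_z = sin φ sin δ + cos φ cos δ cos H = (0.4003)(0.0366) + (0.9164)(0.9993)(0.7071) = 0.6622.
θ_z = arccos(0.6622) = 48.53°.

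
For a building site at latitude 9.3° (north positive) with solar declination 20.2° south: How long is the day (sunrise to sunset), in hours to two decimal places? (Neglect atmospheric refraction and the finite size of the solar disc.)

−tan φ tan δ = −(0.1638)(-0.3679) = 0.0603; H_s = arccos(0.0603) = 86.54°.
Day length = 2 H_s / 15° h⁻¹ = 173.08° / 15 = 11.539 h.

11.54 hours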